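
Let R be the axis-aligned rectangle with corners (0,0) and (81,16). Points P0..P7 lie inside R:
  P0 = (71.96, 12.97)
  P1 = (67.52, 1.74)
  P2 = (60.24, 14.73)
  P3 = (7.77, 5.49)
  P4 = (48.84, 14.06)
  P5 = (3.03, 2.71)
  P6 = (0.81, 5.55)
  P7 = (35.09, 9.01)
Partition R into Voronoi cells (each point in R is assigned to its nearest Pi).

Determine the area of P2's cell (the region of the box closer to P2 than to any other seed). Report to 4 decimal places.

1. box [0,81]×[0,16]: [(0, 0) (81, 0) (81, 16) (0, 16)]
2. ⊥bis P2·P0 via (66.1,13.85): [(0, 0) (64.0201, 0) (66.4229, 16) (0, 16)]  |A|=1043.544
3. ⊥bis P2·P1 via (63.88,8.235): [(0, 0) (49.186, 0) (65.3833, 9.0775) (66.4229, 16) (0, 16)]  |A|=976.2154
4. ⊥bis P2·P3 via (34.005,10.11): [(35.7854, 0) (49.186, 0) (65.3833, 9.0775) (66.4229, 16) (32.9678, 16)]  |A|=426.1902
5. ⊥bis P2·P4 via (54.54,14.395): [(55.1883, 3.3639) (65.3833, 9.0775) (66.4229, 16) (54.4457, 16)]  |A|=107.9901
6. ⊥bis P2·P5 via (31.635,8.72): [(55.1883, 3.3639) (65.3833, 9.0775) (66.4229, 16) (54.4457, 16)]  |A|=107.9901
7. ⊥bis P2·P6 via (30.525,10.14): [(55.1883, 3.3639) (65.3833, 9.0775) (66.4229, 16) (54.4457, 16)]  |A|=107.9901
8. ⊥bis P2·P7 via (47.665,11.87): [(55.1883, 3.3639) (65.3833, 9.0775) (66.4229, 16) (54.4457, 16)]  |A|=107.9901
9. canonical 4-gon: [(55.1883, 3.3639) (65.3833, 9.0775) (66.4229, 16) (54.4457, 16)]
10. shoelace: 107.9901

Area of P2's cell: 107.9901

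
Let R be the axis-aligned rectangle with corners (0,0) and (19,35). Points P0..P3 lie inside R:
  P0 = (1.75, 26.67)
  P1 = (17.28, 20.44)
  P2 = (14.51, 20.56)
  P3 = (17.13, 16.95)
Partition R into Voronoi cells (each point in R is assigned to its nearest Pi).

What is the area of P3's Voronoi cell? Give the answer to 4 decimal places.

Area of P3's cell: 265.2135

1. box [0,19]×[0,35]: [(0, 0) (19, 0) (19, 35) (0, 35)]
2. ⊥bis P3·P0 via (9.44,21.81): [(0, 6.873) (0, 0) (19, 0) (19, 35) (17.7759, 35)]  |A|=415.0084
3. ⊥bis P3·P1 via (17.205,18.695): [(7.7288, 19.1023) (0, 6.873) (0, 0) (19, 0) (19, 18.6179)]  |A|=312.955
4. ⊥bis P3·P2 via (15.82,18.755): [(15.8194, 18.7546) (0.4675, 7.6127) (0, 6.873) (0, 0) (19, 0) (19, 18.6179)]  |A|=265.2135
5. canonical 6-gon: [(15.8194, 18.7546) (0.4675, 7.6127) (0, 6.873) (0, 0) (19, 0) (19, 18.6179)]
6. shoelace: 265.2135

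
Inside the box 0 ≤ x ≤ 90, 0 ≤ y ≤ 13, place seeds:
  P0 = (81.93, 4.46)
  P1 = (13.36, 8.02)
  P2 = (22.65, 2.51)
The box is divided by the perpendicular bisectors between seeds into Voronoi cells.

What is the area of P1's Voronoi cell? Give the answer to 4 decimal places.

Area of P1's cell: 243.5874

1. box [0,90]×[0,13]: [(0, 0) (90, 0) (90, 13) (0, 13)]
2. ⊥bis P1·P0 via (47.645,6.24): [(0, 0) (47.321, 0) (47.996, 13) (0, 13)]  |A|=619.5605
3. ⊥bis P1·P2 via (18.005,5.265): [(0, 0) (14.8823, 0) (22.5927, 13) (0, 13)]  |A|=243.5874
4. canonical 4-gon: [(0, 0) (14.8823, 0) (22.5927, 13) (0, 13)]
5. shoelace: 243.5874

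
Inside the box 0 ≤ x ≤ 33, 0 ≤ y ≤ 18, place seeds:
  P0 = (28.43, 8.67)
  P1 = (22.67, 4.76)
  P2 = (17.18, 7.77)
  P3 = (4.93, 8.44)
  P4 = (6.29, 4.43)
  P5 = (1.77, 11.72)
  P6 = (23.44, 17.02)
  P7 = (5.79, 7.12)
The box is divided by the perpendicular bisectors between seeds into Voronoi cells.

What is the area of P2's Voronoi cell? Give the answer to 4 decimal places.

Area of P2's cell: 121.7809

1. box [0,33]×[0,18]: [(0, 0) (33, 0) (33, 18) (0, 18)]
2. ⊥bis P2·P0 via (22.805,8.22): [(0, 0) (23.4626, 0) (22.0226, 18) (0, 18)]  |A|=409.3668
3. ⊥bis P2·P1 via (19.925,6.265): [(0, 0) (16.4901, 0) (22.5748, 11.098) (22.0226, 18) (0, 18)]  |A|=370.6765
4. ⊥bis P2·P3 via (11.055,8.105): [(10.6117, 0) (16.4901, 0) (22.5748, 11.098) (22.0226, 18) (11.5962, 18)]  |A|=170.8054
5. ⊥bis P2·P4 via (11.735,6.1): [(11.0648, 8.285) (13.6059, 0) (16.4901, 0) (22.5748, 11.098) (22.0226, 18) (11.5962, 18)]  |A|=158.4019
6. ⊥bis P2·P5 via (9.475,9.745): [(11.0648, 8.285) (13.6059, 0) (16.4901, 0) (22.5748, 11.098) (22.0226, 18) (11.5962, 18)]  |A|=158.4019
7. ⊥bis P2·P6 via (20.31,12.395): [(11.0648, 8.285) (13.6059, 0) (16.4901, 0) (22.4805, 10.9261) (12.0279, 18) (11.5962, 18)]  |A|=122.6783
8. ⊥bis P2·P7 via (11.485,7.445): [(11.247, 11.6155) (11.5222, 6.794) (13.6059, 0) (16.4901, 0) (22.4805, 10.9261) (12.0279, 18) (11.5962, 18)]  |A|=121.7809
9. canonical 7-gon: [(11.247, 11.6155) (11.5222, 6.794) (13.6059, 0) (16.4901, 0) (22.4805, 10.9261) (12.0279, 18) (11.5962, 18)]
10. shoelace: 121.7809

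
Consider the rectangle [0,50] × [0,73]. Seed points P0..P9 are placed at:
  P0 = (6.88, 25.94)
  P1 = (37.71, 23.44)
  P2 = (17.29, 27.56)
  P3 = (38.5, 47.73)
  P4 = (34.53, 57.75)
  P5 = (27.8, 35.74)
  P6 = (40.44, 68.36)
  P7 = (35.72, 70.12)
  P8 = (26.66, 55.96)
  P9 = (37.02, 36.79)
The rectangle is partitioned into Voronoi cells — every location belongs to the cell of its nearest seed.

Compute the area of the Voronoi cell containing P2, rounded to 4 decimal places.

1. box [0,50]×[0,73]: [(0, 0) (50, 0) (50, 73) (0, 73)]
2. ⊥bis P2·P0 via (12.085,26.75): [(16.2478, 0) (50, 0) (50, 73) (4.8876, 73)]  |A|=2878.5572
3. ⊥bis P2·P1 via (27.5,25.5): [(16.2478, 0) (22.355, 0) (37.0837, 73) (4.8876, 73)]  |A|=1398.0729
4. ⊥bis P2·P3 via (27.895,37.645): [(6.9644, 59.6549) (16.2478, 0) (22.355, 0) (29.5907, 35.8619)]  |A|=673.952
5. ⊥bis P2·P4 via (25.91,42.655): [(19.8276, 46.1283) (8.0201, 52.8711) (16.2478, 0) (22.355, 0) (29.5907, 35.8619)]  |A|=637.461
6. ⊥bis P2·P5 via (22.545,31.65): [(8.5178, 49.6728) (16.2478, 0) (22.355, 0) (27.4653, 25.3282)]  |A|=453.8386
7. ⊥bis P2·P6 via (28.865,47.96): [(8.5178, 49.6728) (16.2478, 0) (22.355, 0) (27.4653, 25.3282)]  |A|=453.8386
8. ⊥bis P2·P7 via (26.505,48.84): [(8.5178, 49.6728) (16.2478, 0) (22.355, 0) (27.4653, 25.3282)]  |A|=453.8386
9. ⊥bis P2·P8 via (21.975,41.76): [(12.1546, 45) (9.0875, 46.012) (16.2478, 0) (22.355, 0) (27.4653, 25.3282)]  |A|=448.5128
10. ⊥bis P2·P9 via (27.155,32.175): [(12.1546, 45) (9.0875, 46.012) (16.2478, 0) (22.355, 0) (27.4653, 25.3282)]  |A|=448.5128
11. canonical 5-gon: [(12.1546, 45) (9.0875, 46.012) (16.2478, 0) (22.355, 0) (27.4653, 25.3282)]
12. shoelace: 448.5128

Area of P2's cell: 448.5128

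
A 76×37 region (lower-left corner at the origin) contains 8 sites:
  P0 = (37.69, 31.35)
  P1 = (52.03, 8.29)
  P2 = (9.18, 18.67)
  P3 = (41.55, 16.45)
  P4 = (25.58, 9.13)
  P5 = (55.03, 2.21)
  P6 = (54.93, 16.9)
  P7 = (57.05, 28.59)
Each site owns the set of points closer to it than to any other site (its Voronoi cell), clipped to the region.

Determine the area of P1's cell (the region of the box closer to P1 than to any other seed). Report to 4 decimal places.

1. box [0,76]×[0,37]: [(0, 0) (76, 0) (76, 37) (0, 37)]
2. ⊥bis P1·P0 via (44.86,19.82): [(12.9877, 0) (76, 0) (76, 37) (72.487, 37)]  |A|=1230.7191
3. ⊥bis P1·P2 via (30.605,13.48): [(29.885, 10.5077) (27.3396, 0) (76, 0) (76, 37) (72.487, 37)]  |A|=1155.3162
4. ⊥bis P1·P3 via (46.79,12.37): [(59.8477, 29.1402) (37.1584, 0) (76, 0) (76, 37) (72.487, 37)]  |A|=878.5492
5. ⊥bis P1·P4 via (38.805,8.71): [(59.8477, 29.1402) (38.5866, 1.8343) (38.5284, 0) (76, 0) (76, 37) (72.487, 37)]  |A|=877.2927
6. ⊥bis P1·P5 via (53.53,5.25): [(59.8477, 29.1402) (38.5866, 1.8343) (38.5284, 0) (42.89, 0) (76, 16.3372) (76, 37) (72.487, 37)]  |A|=606.8308
7. ⊥bis P1·P6 via (53.48,12.595): [(48.3188, 14.3334) (38.5866, 1.8343) (38.5284, 0) (42.89, 0) (62.3566, 9.6052)]  |A|=153.2591
8. ⊥bis P1·P7 via (54.54,18.44): [(48.3188, 14.3334) (38.5866, 1.8343) (38.5284, 0) (42.89, 0) (62.3566, 9.6052)]  |A|=153.2591
9. canonical 5-gon: [(48.3188, 14.3334) (38.5866, 1.8343) (38.5284, 0) (42.89, 0) (62.3566, 9.6052)]
10. shoelace: 153.2591

Area of P1's cell: 153.2591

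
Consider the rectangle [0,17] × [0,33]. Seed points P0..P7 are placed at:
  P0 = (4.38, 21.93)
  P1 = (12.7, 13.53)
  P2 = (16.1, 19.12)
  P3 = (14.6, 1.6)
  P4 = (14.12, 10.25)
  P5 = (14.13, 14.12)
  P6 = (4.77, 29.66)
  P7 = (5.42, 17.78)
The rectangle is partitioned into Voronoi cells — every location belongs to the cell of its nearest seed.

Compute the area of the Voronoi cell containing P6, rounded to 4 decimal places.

Area of P6's cell: 108.3355

1. box [0,17]×[0,33]: [(0, 0) (17, 0) (17, 33) (0, 33)]
2. ⊥bis P6·P0 via (4.575,25.795): [(0, 26.0258) (17, 25.1681) (17, 33) (0, 33)]  |A|=125.8515
3. ⊥bis P6·P1 via (8.735,21.595): [(0, 26.0258) (16.0957, 25.2137) (17, 25.6583) (17, 33) (0, 33)]  |A|=125.6298
4. ⊥bis P6·P2 via (10.435,24.39): [(0, 26.0258) (11.4207, 25.4496) (17, 31.4471) (17, 33) (0, 33)]  |A|=108.3355
5. ⊥bis P6·P3 via (9.685,15.63): [(0, 26.0258) (11.4207, 25.4496) (17, 31.4471) (17, 33) (0, 33)]  |A|=108.3355
6. ⊥bis P6·P4 via (9.445,19.955): [(0, 26.0258) (11.4207, 25.4496) (17, 31.4471) (17, 33) (0, 33)]  |A|=108.3355
7. ⊥bis P6·P5 via (9.45,21.89): [(0, 26.0258) (11.4207, 25.4496) (17, 31.4471) (17, 33) (0, 33)]  |A|=108.3355
8. ⊥bis P6·P7 via (5.095,23.72): [(0, 26.0258) (11.4207, 25.4496) (17, 31.4471) (17, 33) (0, 33)]  |A|=108.3355
9. canonical 5-gon: [(0, 26.0258) (11.4207, 25.4496) (17, 31.4471) (17, 33) (0, 33)]
10. shoelace: 108.3355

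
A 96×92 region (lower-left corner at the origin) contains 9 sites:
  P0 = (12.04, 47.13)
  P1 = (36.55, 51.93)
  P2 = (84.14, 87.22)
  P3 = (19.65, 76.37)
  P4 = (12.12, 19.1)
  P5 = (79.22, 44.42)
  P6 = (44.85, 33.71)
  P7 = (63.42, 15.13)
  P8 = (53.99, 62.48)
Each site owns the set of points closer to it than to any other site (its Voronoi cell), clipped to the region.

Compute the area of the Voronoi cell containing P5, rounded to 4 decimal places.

Area of P5's cell: 1233.1999

1. box [0,96]×[0,92]: [(0, 0) (96, 0) (96, 92) (0, 92)]
2. ⊥bis P5·P0 via (45.63,45.775): [(43.7835, 0) (96, 0) (96, 92) (47.4947, 92)]  |A|=4633.205
3. ⊥bis P5·P1 via (57.885,48.175): [(49.4061, 0) (96, 0) (96, 92) (65.5983, 92)]  |A|=3541.798
4. ⊥bis P5·P2 via (81.68,65.82): [(61.4008, 68.1512) (49.4061, 0) (96, 0) (96, 64.1739)]  |A|=2697.8947
5. ⊥bis P5·P3 via (49.435,60.395): [(61.4008, 68.1512) (49.4061, 0) (96, 0) (96, 64.1739)]  |A|=2697.8947
6. ⊥bis P5·P4 via (45.67,31.76): [(61.4008, 68.1512) (52.0297, 14.9064) (57.6545, 0) (96, 0) (96, 64.1739)]  |A|=2636.4175
7. ⊥bis P5·P6 via (62.035,39.065): [(61.4008, 68.1512) (58.3583, 50.8641) (74.208, 0) (96, 0) (96, 64.1739)]  |A|=2067.1315
8. ⊥bis P5·P7 via (71.32,29.775): [(61.4008, 68.1512) (58.3583, 50.8641) (63.6387, 33.9186) (96, 16.4618) (96, 64.1739)]  |A|=1431.1923
9. ⊥bis P5·P8 via (66.605,53.45): [(75.9326, 66.4807) (60.2981, 44.6391) (63.6387, 33.9186) (96, 16.4618) (96, 64.1739)]  |A|=1233.1999
10. canonical 5-gon: [(75.9326, 66.4807) (60.2981, 44.6391) (63.6387, 33.9186) (96, 16.4618) (96, 64.1739)]
11. shoelace: 1233.1999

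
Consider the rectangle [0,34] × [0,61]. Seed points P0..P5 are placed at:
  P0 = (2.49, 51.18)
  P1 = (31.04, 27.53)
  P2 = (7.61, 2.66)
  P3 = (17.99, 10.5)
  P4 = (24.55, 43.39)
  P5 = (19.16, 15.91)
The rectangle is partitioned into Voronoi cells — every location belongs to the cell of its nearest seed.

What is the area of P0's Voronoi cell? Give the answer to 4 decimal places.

1. box [0,34]×[0,61]: [(0, 0) (34, 0) (34, 61) (0, 61)]
2. ⊥bis P0·P1 via (16.765,39.355): [(0, 19.1165) (34, 60.1609) (34, 61) (0, 61)]  |A|=726.2846
3. ⊥bis P0·P2 via (5.05,26.92): [(0, 26.3871) (6.5997, 27.0835) (34, 60.1609) (34, 61) (0, 61)]  |A|=702.2928
4. ⊥bis P0·P3 via (10.24,30.84): [(0, 26.9383) (9.4676, 30.5457) (34, 60.1609) (34, 61) (0, 61)]  |A|=689.2574
5. ⊥bis P0·P4 via (13.52,47.285): [(0, 26.9383) (7.3199, 29.7274) (18.3631, 61) (0, 61)]  |A|=411.7962
6. ⊥bis P0·P5 via (10.825,33.545): [(0, 28.4287) (8.2359, 32.3213) (18.3631, 61) (0, 61)]  |A|=397.4428
7. canonical 4-gon: [(0, 28.4287) (8.2359, 32.3213) (18.3631, 61) (0, 61)]
8. shoelace: 397.4428

Area of P0's cell: 397.4428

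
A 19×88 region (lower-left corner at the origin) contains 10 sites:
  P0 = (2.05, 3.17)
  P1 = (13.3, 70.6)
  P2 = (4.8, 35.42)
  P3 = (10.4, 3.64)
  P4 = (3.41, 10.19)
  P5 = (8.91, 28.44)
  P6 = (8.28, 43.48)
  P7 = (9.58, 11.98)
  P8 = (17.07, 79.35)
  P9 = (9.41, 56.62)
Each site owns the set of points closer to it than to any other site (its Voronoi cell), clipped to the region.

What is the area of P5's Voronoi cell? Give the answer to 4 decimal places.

Area of P5's cell: 242.8657

1. box [0,19]×[0,88]: [(0, 0) (19, 0) (19, 88) (0, 88)]
2. ⊥bis P5·P0 via (5.48,15.805): [(0, 17.2926) (19, 12.1348) (19, 88) (0, 88)]  |A|=1392.4397
3. ⊥bis P5·P1 via (11.105,49.52): [(0, 50.6763) (0, 17.2926) (19, 12.1348) (19, 48.6979)]  |A|=664.4951
4. ⊥bis P5·P2 via (6.855,31.93): [(0, 27.8936) (0, 17.2926) (19, 12.1348) (19, 39.0813)]  |A|=356.7011
5. ⊥bis P5·P3 via (9.655,16.04): [(0, 27.8936) (0, 17.2926) (5.5278, 15.792) (19, 16.6015) (19, 39.0813)]  |A|=326.6129
6. ⊥bis P5·P4 via (6.16,19.315): [(0, 27.8936) (0, 21.1714) (15.8017, 16.4093) (19, 16.6015) (19, 39.0813)]  |A|=286.5526
7. ⊥bis P5·P6 via (8.595,35.96): [(14.09, 36.1902) (0, 27.8936) (0, 21.1714) (15.8017, 16.4093) (19, 16.6015) (19, 36.3958)]  |A|=279.96
8. ⊥bis P5·P7 via (9.245,20.21): [(14.09, 36.1902) (0, 27.8936) (0, 21.1714) (3.9107, 19.9929) (19, 20.6071) (19, 36.3958)]  |A|=242.8657
9. ⊥bis P5·P8 via (12.99,53.895): [(14.09, 36.1902) (0, 27.8936) (0, 21.1714) (3.9107, 19.9929) (19, 20.6071) (19, 36.3958)]  |A|=242.8657
10. ⊥bis P5·P9 via (9.16,42.53): [(14.09, 36.1902) (0, 27.8936) (0, 21.1714) (3.9107, 19.9929) (19, 20.6071) (19, 36.3958)]  |A|=242.8657
11. canonical 6-gon: [(14.09, 36.1902) (0, 27.8936) (0, 21.1714) (3.9107, 19.9929) (19, 20.6071) (19, 36.3958)]
12. shoelace: 242.8657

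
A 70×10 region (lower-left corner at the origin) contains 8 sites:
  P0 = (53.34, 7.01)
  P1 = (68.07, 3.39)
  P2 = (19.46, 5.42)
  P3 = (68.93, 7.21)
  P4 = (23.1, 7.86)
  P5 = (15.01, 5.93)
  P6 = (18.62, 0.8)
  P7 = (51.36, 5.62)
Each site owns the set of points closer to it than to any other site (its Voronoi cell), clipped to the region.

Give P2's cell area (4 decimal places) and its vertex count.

1. box [0,70]×[0,10]: [(0, 0) (70, 0) (70, 10) (0, 10)]
2. ⊥bis P2·P0 via (36.4,6.215): [(0, 0) (36.6917, 0) (36.2224, 10) (0, 10)]  |A|=364.5702
3. ⊥bis P2·P1 via (43.765,4.405): [(0, 0) (36.6917, 0) (36.2224, 10) (0, 10)]  |A|=364.5702
4. ⊥bis P2·P3 via (44.195,6.315): [(0, 0) (36.6917, 0) (36.2224, 10) (0, 10)]  |A|=364.5702
5. ⊥bis P2·P4 via (21.28,6.64): [(0, 0) (25.731, 0) (19.0277, 10) (0, 10)]  |A|=223.7934
6. ⊥bis P2·P5 via (17.235,5.675): [(16.5846, 0) (25.731, 0) (19.0277, 10) (17.7307, 10)]  |A|=52.217
7. ⊥bis P2·P6 via (19.04,3.11): [(16.9839, 3.4838) (24.2856, 2.1563) (19.0277, 10) (17.7307, 10)]  |A|=29.372
8. ⊥bis P2·P7 via (35.41,5.52): [(16.9839, 3.4838) (24.2856, 2.1563) (19.0277, 10) (17.7307, 10)]  |A|=29.372
9. canonical 4-gon: [(16.9839, 3.4838) (24.2856, 2.1563) (19.0277, 10) (17.7307, 10)]
10. shoelace: 29.372

Area of P2's cell: 29.3720 (4 vertices)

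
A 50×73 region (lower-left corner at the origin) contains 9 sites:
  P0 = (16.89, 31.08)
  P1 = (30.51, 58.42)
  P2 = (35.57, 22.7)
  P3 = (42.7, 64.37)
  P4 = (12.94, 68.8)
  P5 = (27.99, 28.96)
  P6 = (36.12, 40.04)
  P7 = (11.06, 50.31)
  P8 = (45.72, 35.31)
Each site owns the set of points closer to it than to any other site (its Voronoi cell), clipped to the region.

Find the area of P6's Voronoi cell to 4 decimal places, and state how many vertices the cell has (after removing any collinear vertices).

1. box [0,50]×[0,73]: [(0, 0) (50, 0) (50, 73) (0, 73)]
2. ⊥bis P6·P0 via (26.505,35.56): [(43.0738, 0) (50, 0) (50, 73) (9.0603, 73)]  |A|=1747.1077
3. ⊥bis P6·P1 via (33.315,49.23): [(21.7766, 45.7082) (43.0738, 0) (50, 0) (50, 54.3226)]  |A|=924.8785
4. ⊥bis P6·P2 via (35.845,31.37): [(21.7766, 45.7082) (28.3465, 31.6078) (50, 30.921) (50, 54.3226)]  |A|=480.6423
5. ⊥bis P6·P3 via (39.41,52.205): [(41.3463, 51.6813) (21.7766, 45.7082) (28.3465, 31.6078) (50, 30.921) (50, 49.341)]  |A|=459.0872
6. ⊥bis P6·P4 via (24.53,54.42): [(41.3463, 51.6813) (21.7766, 45.7082) (28.3465, 31.6078) (50, 30.921) (50, 49.341)]  |A|=459.0872
7. ⊥bis P6·P5 via (32.055,34.5): [(41.3463, 51.6813) (21.7766, 45.7082) (24.3723, 40.1372) (36.3422, 31.3542) (50, 30.921) (50, 49.341)]  |A|=425.4918
8. ⊥bis P6·P7 via (23.59,45.175): [(41.3463, 51.6813) (24.099, 46.4171) (22.8576, 43.388) (24.3723, 40.1372) (36.3422, 31.3542) (50, 30.921) (50, 49.341)]  |A|=422.4143
9. ⊥bis P6·P8 via (40.92,37.675): [(47.0597, 50.1362) (41.3463, 51.6813) (24.099, 46.4171) (22.8576, 43.388) (24.3723, 40.1372) (36.3422, 31.3542) (37.7832, 31.3085)]  |A|=278.5302
10. canonical 7-gon: [(47.0597, 50.1362) (41.3463, 51.6813) (24.099, 46.4171) (22.8576, 43.388) (24.3723, 40.1372) (36.3422, 31.3542) (37.7832, 31.3085)]
11. shoelace: 278.5302

Area of P6's cell: 278.5302 (7 vertices)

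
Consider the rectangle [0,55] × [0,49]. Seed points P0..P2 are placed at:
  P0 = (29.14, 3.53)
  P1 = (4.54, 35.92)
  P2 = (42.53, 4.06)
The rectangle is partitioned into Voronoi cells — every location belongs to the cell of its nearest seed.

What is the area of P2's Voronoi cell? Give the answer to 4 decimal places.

1. box [0,55]×[0,49]: [(0, 0) (55, 0) (55, 49) (0, 49)]
2. ⊥bis P2·P0 via (35.835,3.795): [(35.9852, 0) (55, 0) (55, 49) (34.0457, 49)]  |A|=979.2425
3. ⊥bis P2·P1 via (23.535,19.99): [(34.6685, 33.2656) (35.9852, 0) (55, 0) (55, 49) (47.864, 49)]  |A|=870.5315
4. canonical 5-gon: [(34.6685, 33.2656) (35.9852, 0) (55, 0) (55, 49) (47.864, 49)]
5. shoelace: 870.5315

Area of P2's cell: 870.5315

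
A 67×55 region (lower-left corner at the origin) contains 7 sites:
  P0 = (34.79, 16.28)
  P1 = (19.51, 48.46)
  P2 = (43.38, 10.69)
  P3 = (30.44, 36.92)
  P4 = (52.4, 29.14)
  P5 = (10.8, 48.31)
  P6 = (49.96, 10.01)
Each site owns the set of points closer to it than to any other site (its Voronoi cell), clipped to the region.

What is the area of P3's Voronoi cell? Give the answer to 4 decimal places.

Area of P3's cell: 639.6561

1. box [0,67]×[0,55]: [(0, 0) (67, 0) (67, 55) (0, 55)]
2. ⊥bis P3·P0 via (32.615,26.6): [(0, 19.7262) (67, 33.8468) (67, 55) (0, 55)]  |A|=1890.3032
3. ⊥bis P3·P1 via (24.975,42.69): [(0.9384, 19.924) (67, 33.8468) (67, 55) (37.972, 55)]  |A|=1207.7989
4. ⊥bis P3·P2 via (36.91,23.805): [(0.9384, 19.924) (50.0047, 30.265) (67, 38.6492) (67, 55) (37.972, 55)]  |A|=1166.9896
5. ⊥bis P3·P4 via (41.42,33.03): [(0.9384, 19.924) (39.6686, 28.0866) (49.2035, 55) (37.972, 55)]  |A|=679.245
6. ⊥bis P3·P5 via (20.62,42.615): [(15.4091, 33.6298) (8.3688, 21.49) (39.6686, 28.0866) (49.2035, 55) (37.972, 55)]  |A|=639.6561
7. ⊥bis P3·P6 via (40.2,23.465): [(15.4091, 33.6298) (8.3688, 21.49) (39.6686, 28.0866) (49.2035, 55) (37.972, 55)]  |A|=639.6561
8. canonical 5-gon: [(15.4091, 33.6298) (8.3688, 21.49) (39.6686, 28.0866) (49.2035, 55) (37.972, 55)]
9. shoelace: 639.6561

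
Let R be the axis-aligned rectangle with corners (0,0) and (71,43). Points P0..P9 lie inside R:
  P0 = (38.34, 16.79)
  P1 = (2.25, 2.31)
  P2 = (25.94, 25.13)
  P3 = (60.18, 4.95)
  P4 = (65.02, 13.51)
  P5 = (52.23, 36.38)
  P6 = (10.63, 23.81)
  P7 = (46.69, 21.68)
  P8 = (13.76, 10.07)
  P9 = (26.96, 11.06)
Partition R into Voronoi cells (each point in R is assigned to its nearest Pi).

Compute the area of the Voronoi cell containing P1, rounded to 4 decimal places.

1. box [0,71]×[0,43]: [(0, 0) (71, 0) (71, 43) (0, 43)]
2. ⊥bis P1·P0 via (20.295,9.55): [(0, 0) (24.1266, 0) (6.8742, 43) (0, 43)]  |A|=666.5185
3. ⊥bis P1·P2 via (14.095,13.72): [(0, 28.3524) (0, 0) (24.1266, 0) (21.8534, 5.6658)]  |A|=378.1464
4. ⊥bis P1·P3 via (31.215,3.63): [(0, 28.3524) (0, 0) (24.1266, 0) (21.8534, 5.6658)]  |A|=378.1464
5. ⊥bis P1·P4 via (33.635,7.91): [(0, 28.3524) (0, 0) (24.1266, 0) (21.8534, 5.6658)]  |A|=378.1464
6. ⊥bis P1·P5 via (27.24,19.345): [(0, 28.3524) (0, 0) (24.1266, 0) (21.8534, 5.6658)]  |A|=378.1464
7. ⊥bis P1·P6 via (6.44,13.06): [(19.7149, 7.8859) (0, 15.5701) (0, 0) (24.1266, 0) (21.8534, 5.6658)]  |A|=252.1462
8. ⊥bis P1·P7 via (24.47,11.995): [(19.7149, 7.8859) (0, 15.5701) (0, 0) (24.1266, 0) (21.8534, 5.6658)]  |A|=252.1462
9. ⊥bis P1·P8 via (8.005,6.19): [(2.2801, 14.6814) (0, 15.5701) (0, 0) (12.1783, 0)]  |A|=107.148
10. ⊥bis P1·P9 via (14.605,6.685): [(2.2801, 14.6814) (0, 15.5701) (0, 0) (12.1783, 0)]  |A|=107.148
11. canonical 4-gon: [(2.2801, 14.6814) (0, 15.5701) (0, 0) (12.1783, 0)]
12. shoelace: 107.148

Area of P1's cell: 107.1480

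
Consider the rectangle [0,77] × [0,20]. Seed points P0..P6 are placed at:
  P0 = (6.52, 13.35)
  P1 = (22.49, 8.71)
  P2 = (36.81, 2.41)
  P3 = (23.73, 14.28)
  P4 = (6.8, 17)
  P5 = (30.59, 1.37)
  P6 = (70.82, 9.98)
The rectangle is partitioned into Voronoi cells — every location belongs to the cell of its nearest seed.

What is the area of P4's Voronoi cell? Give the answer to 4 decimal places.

Area of P4's cell: 76.2190

1. box [0,77]×[0,20]: [(0, 0) (77, 0) (77, 20) (0, 20)]
2. ⊥bis P4·P0 via (6.66,15.175): [(0, 15.6859) (77, 9.7791) (77, 20) (0, 20)]  |A|=559.5991
3. ⊥bis P4·P1 via (14.645,12.855): [(0, 15.6859) (15.512, 14.4959) (18.4201, 20) (0, 20)]  |A|=84.1529
4. ⊥bis P4·P2 via (21.805,9.705): [(0, 15.6859) (15.512, 14.4959) (18.4201, 20) (0, 20)]  |A|=84.1529
5. ⊥bis P4·P3 via (15.265,15.64): [(0, 15.6859) (15.0864, 14.5286) (15.9655, 20) (0, 20)]  |A|=76.219
6. ⊥bis P4·P5 via (18.695,9.185): [(0, 15.6859) (15.0864, 14.5286) (15.9655, 20) (0, 20)]  |A|=76.219
7. ⊥bis P4·P6 via (38.81,13.49): [(0, 15.6859) (15.0864, 14.5286) (15.9655, 20) (0, 20)]  |A|=76.219
8. canonical 4-gon: [(0, 15.6859) (15.0864, 14.5286) (15.9655, 20) (0, 20)]
9. shoelace: 76.219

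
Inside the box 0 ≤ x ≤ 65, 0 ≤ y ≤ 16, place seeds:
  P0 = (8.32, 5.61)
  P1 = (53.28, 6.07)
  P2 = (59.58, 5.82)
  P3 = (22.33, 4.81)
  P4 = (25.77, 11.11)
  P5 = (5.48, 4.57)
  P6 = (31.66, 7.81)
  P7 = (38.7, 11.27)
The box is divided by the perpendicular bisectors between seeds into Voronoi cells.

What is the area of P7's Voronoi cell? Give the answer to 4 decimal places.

Area of P7's cell: 156.9964

1. box [0,65]×[0,16]: [(0, 0) (65, 0) (65, 16) (0, 16)]
2. ⊥bis P7·P0 via (23.51,8.44): [(25.0824, 0) (65, 0) (65, 16) (22.1015, 16)]  |A|=662.5284
3. ⊥bis P7·P1 via (45.99,8.67): [(25.0824, 0) (42.8978, 0) (48.6043, 16) (22.1015, 16)]  |A|=354.5451
4. ⊥bis P7·P2 via (49.14,8.545): [(25.0824, 0) (42.8978, 0) (48.6043, 16) (22.1015, 16)]  |A|=354.5451
5. ⊥bis P7·P3 via (30.515,8.04): [(33.6878, 0) (42.8978, 0) (48.6043, 16) (27.3738, 16)]  |A|=243.5241
6. ⊥bis P7·P4 via (32.235,11.19): [(32.3309, 3.4384) (33.6878, 0) (42.8978, 0) (48.6043, 16) (32.1755, 16)]  |A|=213.3656
7. ⊥bis P7·P5 via (22.09,7.92): [(32.3309, 3.4384) (33.6878, 0) (42.8978, 0) (48.6043, 16) (32.1755, 16)]  |A|=213.3656
8. ⊥bis P7·P6 via (35.18,9.54): [(32.1799, 15.6443) (39.8687, 0) (42.8978, 0) (48.6043, 16) (32.1755, 16)]  |A|=156.9964
9. canonical 5-gon: [(32.1799, 15.6443) (39.8687, 0) (42.8978, 0) (48.6043, 16) (32.1755, 16)]
10. shoelace: 156.9964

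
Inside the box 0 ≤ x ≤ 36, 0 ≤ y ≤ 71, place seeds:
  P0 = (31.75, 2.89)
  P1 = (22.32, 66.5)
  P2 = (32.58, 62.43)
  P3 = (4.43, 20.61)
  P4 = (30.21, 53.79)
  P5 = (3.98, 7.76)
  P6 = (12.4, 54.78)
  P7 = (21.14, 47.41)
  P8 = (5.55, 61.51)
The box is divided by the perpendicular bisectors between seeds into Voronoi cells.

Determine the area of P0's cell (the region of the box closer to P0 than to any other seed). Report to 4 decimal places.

1. box [0,36]×[0,71]: [(0, 0) (36, 0) (36, 71) (0, 71)]
2. ⊥bis P0·P1 via (27.035,34.695): [(0, 30.6871) (0, 0) (36, 0) (36, 36.024)]  |A|=1200.8011
3. ⊥bis P0·P2 via (32.165,32.66): [(14.9287, 32.9003) (0, 30.6871) (0, 0) (36, 0) (36, 32.6065)]  |A|=1164.7956
4. ⊥bis P0·P3 via (18.09,11.75): [(31.657, 32.6671) (10.4688, 0) (36, 0) (36, 32.6065)]  |A|=487.8191
5. ⊥bis P0·P4 via (30.98,28.34): [(28.8078, 28.2743) (10.4688, 0) (36, 0) (36, 28.4919)]  |A|=463.3972
6. ⊥bis P0·P5 via (17.865,5.325): [(28.8078, 28.2743) (19.3259, 13.6555) (16.9312, 0) (36, 0) (36, 28.4919)]  |A|=419.2742
7. ⊥bis P0·P6 via (22.075,28.835): [(28.8078, 28.2743) (19.3259, 13.6555) (16.9312, 0) (36, 0) (36, 28.4919)]  |A|=419.2742
8. ⊥bis P0·P7 via (26.445,25.15): [(26.8429, 25.2448) (19.3259, 13.6555) (16.9312, 0) (36, 0) (36, 27.4271)]  |A|=403.7188
9. ⊥bis P0·P8 via (18.65,32.2): [(26.8429, 25.2448) (19.3259, 13.6555) (16.9312, 0) (36, 0) (36, 27.4271)]  |A|=403.7188
10. canonical 5-gon: [(26.8429, 25.2448) (19.3259, 13.6555) (16.9312, 0) (36, 0) (36, 27.4271)]
11. shoelace: 403.7188

Area of P0's cell: 403.7188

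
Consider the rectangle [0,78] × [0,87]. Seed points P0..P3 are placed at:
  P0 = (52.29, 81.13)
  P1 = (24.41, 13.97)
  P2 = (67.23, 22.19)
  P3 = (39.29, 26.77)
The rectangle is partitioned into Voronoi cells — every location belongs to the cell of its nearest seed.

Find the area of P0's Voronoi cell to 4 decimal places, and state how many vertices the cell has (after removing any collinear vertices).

Area of P0's cell: 2349.0069 (5 vertices)

1. box [0,78]×[0,87]: [(0, 0) (78, 0) (78, 87) (0, 87)]
2. ⊥bis P0·P1 via (38.35,47.55): [(0, 63.4702) (78, 31.0902) (78, 87) (0, 87)]  |A|=3098.147
3. ⊥bis P0·P2 via (59.76,51.66): [(0, 63.4702) (40.3197, 46.7323) (78, 56.2834) (78, 87) (0, 87)]  |A|=2623.5023
4. ⊥bis P0·P3 via (45.79,53.95): [(0, 64.9005) (57.6268, 51.1193) (78, 56.2834) (78, 87) (0, 87)]  |A|=2349.0069
5. canonical 5-gon: [(0, 64.9005) (57.6268, 51.1193) (78, 56.2834) (78, 87) (0, 87)]
6. shoelace: 2349.0069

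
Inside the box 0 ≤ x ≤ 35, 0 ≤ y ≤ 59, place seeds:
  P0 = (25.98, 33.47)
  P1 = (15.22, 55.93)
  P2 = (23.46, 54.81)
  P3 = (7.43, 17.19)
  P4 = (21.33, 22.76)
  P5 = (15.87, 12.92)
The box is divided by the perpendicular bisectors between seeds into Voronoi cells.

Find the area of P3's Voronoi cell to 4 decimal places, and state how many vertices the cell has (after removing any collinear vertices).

Area of P3's cell: 374.4749 (6 vertices)

1. box [0,35]×[0,59]: [(0, 0) (35, 0) (35, 59) (0, 59)]
2. ⊥bis P3·P0 via (16.705,25.33): [(0, 44.3643) (0, 0) (35, 0) (35, 4.484)]  |A|=854.8452
3. ⊥bis P3·P1 via (11.325,36.56): [(5.8901, 37.6529) (0, 38.8373) (0, 0) (35, 0) (35, 4.484)]  |A|=838.568
4. ⊥bis P3·P2 via (15.445,36): [(5.8901, 37.6529) (0, 38.8373) (0, 0) (35, 0) (35, 4.484)]  |A|=838.568
5. ⊥bis P3·P4 via (14.38,19.975): [(8.4775, 34.7047) (5.8901, 37.6529) (0, 38.8373) (0, 0) (22.3844, 0)]  |A|=560.1936
6. ⊥bis P3·P5 via (11.65,15.055): [(14.2735, 20.2407) (8.4775, 34.7047) (5.8901, 37.6529) (0, 38.8373) (0, 0) (4.0333, 0)]  |A|=374.4749
7. canonical 6-gon: [(14.2735, 20.2407) (8.4775, 34.7047) (5.8901, 37.6529) (0, 38.8373) (0, 0) (4.0333, 0)]
8. shoelace: 374.4749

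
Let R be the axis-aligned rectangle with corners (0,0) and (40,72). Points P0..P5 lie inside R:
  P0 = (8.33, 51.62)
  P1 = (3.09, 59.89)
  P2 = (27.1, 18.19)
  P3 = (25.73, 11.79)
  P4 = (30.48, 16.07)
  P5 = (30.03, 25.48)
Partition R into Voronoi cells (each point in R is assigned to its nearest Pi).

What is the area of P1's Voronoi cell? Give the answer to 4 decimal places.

Area of P1's cell: 311.3375

1. box [0,40]×[0,72]: [(0, 0) (40, 0) (40, 72) (0, 72)]
2. ⊥bis P1·P0 via (5.71,55.755): [(0, 52.1371) (31.3486, 72) (0, 72)]  |A|=311.3375
3. ⊥bis P1·P2 via (15.095,39.04): [(0, 52.1371) (31.3486, 72) (0, 72)]  |A|=311.3375
4. ⊥bis P1·P3 via (14.41,35.84): [(0, 52.1371) (31.3486, 72) (0, 72)]  |A|=311.3375
5. ⊥bis P1·P4 via (16.785,37.98): [(0, 52.1371) (31.3486, 72) (0, 72)]  |A|=311.3375
6. ⊥bis P1·P5 via (16.56,42.685): [(0, 52.1371) (31.3486, 72) (0, 72)]  |A|=311.3375
7. canonical 3-gon: [(0, 52.1371) (31.3486, 72) (0, 72)]
8. shoelace: 311.3375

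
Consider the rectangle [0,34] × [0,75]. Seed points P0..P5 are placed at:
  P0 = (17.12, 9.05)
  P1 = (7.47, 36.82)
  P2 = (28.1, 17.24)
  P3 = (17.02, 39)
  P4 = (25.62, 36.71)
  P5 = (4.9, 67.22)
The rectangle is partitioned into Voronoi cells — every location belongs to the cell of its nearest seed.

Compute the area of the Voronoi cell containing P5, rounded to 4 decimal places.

Area of P5's cell: 636.4867

1. box [0,34]×[0,75]: [(0, 0) (34, 0) (34, 75) (0, 75)]
2. ⊥bis P5·P0 via (11.01,38.135): [(0, 35.8221) (34, 42.9646) (34, 75) (0, 75)]  |A|=1210.6263
3. ⊥bis P5·P1 via (6.185,52.02): [(0, 51.4971) (34, 54.3715) (34, 75) (0, 75)]  |A|=750.234
4. ⊥bis P5·P2 via (16.5,42.23): [(0, 51.4971) (34, 54.3715) (34, 75) (0, 75)]  |A|=750.234
5. ⊥bis P5·P3 via (10.96,53.11): [(0, 51.4971) (8.9703, 52.2555) (34, 63.0053) (34, 75) (0, 75)]  |A|=642.1832
6. ⊥bis P5·P4 via (15.26,51.965): [(0, 51.4971) (8.9703, 52.2555) (27.2444, 60.1039) (34, 64.6917) (34, 75) (0, 75)]  |A|=636.4867
7. canonical 6-gon: [(0, 51.4971) (8.9703, 52.2555) (27.2444, 60.1039) (34, 64.6917) (34, 75) (0, 75)]
8. shoelace: 636.4867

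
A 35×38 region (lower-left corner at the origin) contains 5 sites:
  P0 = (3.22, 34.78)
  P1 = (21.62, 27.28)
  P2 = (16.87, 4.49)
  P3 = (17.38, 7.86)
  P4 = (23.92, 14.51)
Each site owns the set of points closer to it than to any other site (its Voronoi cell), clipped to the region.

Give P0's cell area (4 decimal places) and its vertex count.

Area of P0's cell: 224.6221 (4 vertices)

1. box [0,35]×[0,38]: [(0, 0) (35, 0) (35, 38) (0, 38)]
2. ⊥bis P0·P1 via (12.42,31.03): [(0, 0.5596) (15.261, 38) (0, 38)]  |A|=285.6896
3. ⊥bis P0·P2 via (10.045,19.635): [(0, 15.1083) (7.2646, 18.382) (15.261, 38) (0, 38)]  |A|=232.8446
4. ⊥bis P0·P3 via (10.3,21.32): [(0, 15.9022) (7.9605, 20.0894) (15.261, 38) (0, 38)]  |A|=224.6221
5. ⊥bis P0·P4 via (13.57,24.645): [(0, 15.9022) (7.9605, 20.0894) (15.261, 38) (0, 38)]  |A|=224.6221
6. canonical 4-gon: [(0, 15.9022) (7.9605, 20.0894) (15.261, 38) (0, 38)]
7. shoelace: 224.6221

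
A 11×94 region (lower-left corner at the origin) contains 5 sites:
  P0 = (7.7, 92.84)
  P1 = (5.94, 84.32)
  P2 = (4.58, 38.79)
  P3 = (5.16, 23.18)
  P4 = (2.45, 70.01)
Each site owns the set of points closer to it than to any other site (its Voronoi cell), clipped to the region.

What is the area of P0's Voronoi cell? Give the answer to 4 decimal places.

1. box [0,11]×[0,94]: [(0, 0) (11, 0) (11, 94) (0, 94)]
2. ⊥bis P0·P1 via (6.82,88.58): [(0, 89.9888) (11, 87.7165) (11, 94) (0, 94)]  |A|=56.6206
3. ⊥bis P0·P2 via (6.14,65.815): [(0, 89.9888) (11, 87.7165) (11, 94) (0, 94)]  |A|=56.6206
4. ⊥bis P0·P3 via (6.43,58.01): [(0, 89.9888) (11, 87.7165) (11, 94) (0, 94)]  |A|=56.6206
5. ⊥bis P0·P4 via (5.075,81.425): [(0, 89.9888) (11, 87.7165) (11, 94) (0, 94)]  |A|=56.6206
6. canonical 4-gon: [(0, 89.9888) (11, 87.7165) (11, 94) (0, 94)]
7. shoelace: 56.6206

Area of P0's cell: 56.6206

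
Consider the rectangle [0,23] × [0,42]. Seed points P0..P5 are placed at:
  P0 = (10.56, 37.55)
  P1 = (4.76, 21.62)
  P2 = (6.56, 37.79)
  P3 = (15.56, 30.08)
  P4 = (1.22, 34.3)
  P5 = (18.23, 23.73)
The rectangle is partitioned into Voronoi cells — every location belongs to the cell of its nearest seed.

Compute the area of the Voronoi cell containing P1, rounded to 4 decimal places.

Area of P1's cell: 357.9986

1. box [0,23]×[0,42]: [(0, 0) (23, 0) (23, 42) (0, 42)]
2. ⊥bis P1·P0 via (7.66,29.585): [(0, 32.374) (0, 0) (23, 0) (23, 23.9998)]  |A|=648.2983
3. ⊥bis P1·P2 via (5.66,29.705): [(8.066, 29.4372) (0, 30.3351) (0, 0) (23, 0) (23, 23.9998)]  |A|=640.0754
4. ⊥bis P1·P3 via (10.16,25.85): [(7.2817, 29.5245) (0, 30.3351) (0, 0) (23, 0) (23, 9.4585)]  |A|=524.3123
5. ⊥bis P1·P4 via (2.99,27.96): [(7.5171, 29.2239) (0, 27.1253) (0, 0) (23, 0) (23, 9.4585)]  |A|=511.2491
6. ⊥bis P1·P5 via (11.495,22.675): [(11.207, 24.5134) (7.5171, 29.2239) (0, 27.1253) (0, 0) (15.0469, 0)]  |A|=357.9986
7. canonical 5-gon: [(11.207, 24.5134) (7.5171, 29.2239) (0, 27.1253) (0, 0) (15.0469, 0)]
8. shoelace: 357.9986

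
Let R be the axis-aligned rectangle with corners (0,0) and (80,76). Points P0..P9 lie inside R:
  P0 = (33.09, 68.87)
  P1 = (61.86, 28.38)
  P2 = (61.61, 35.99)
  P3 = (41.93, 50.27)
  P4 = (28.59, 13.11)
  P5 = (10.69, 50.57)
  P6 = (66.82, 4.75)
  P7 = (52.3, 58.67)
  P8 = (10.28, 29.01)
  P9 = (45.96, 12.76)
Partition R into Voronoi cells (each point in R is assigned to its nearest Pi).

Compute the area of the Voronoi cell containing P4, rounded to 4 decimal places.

Area of P4's cell: 715.6484

1. box [0,80]×[0,76]: [(0, 0) (80, 0) (80, 76) (0, 76)]
2. ⊥bis P4·P0 via (30.84,40.99): [(0, 43.4789) (0, 0) (80, 0) (80, 37.0226)]  |A|=3220.0608
3. ⊥bis P4·P1 via (45.225,20.745): [(36.129, 40.5632) (0, 43.4789) (0, 0) (54.7464, 0)]  |A|=1895.7676
4. ⊥bis P4·P2 via (45.1,24.55): [(40.2976, 31.4807) (33.8784, 40.7448) (0, 43.4789) (0, 0) (54.7464, 0)]  |A|=1885.9257
5. ⊥bis P4·P3 via (35.26,31.69): [(41.1764, 29.5661) (3.1228, 43.2269) (0, 43.4789) (0, 0) (54.7464, 0)]  |A|=1721.0044
6. ⊥bis P4·P5 via (19.64,31.84): [(41.1764, 29.5661) (26.1615, 34.9563) (0, 22.4552) (0, 0) (54.7464, 0)]  |A|=1435.9876
7. ⊥bis P4·P6 via (47.705,8.93): [(48.6546, 13.2726) (41.1764, 29.5661) (26.1615, 34.9563) (0, 22.4552) (0, 0) (45.7522, 0)]  |A|=1376.2997
8. ⊥bis P4·P7 via (40.445,35.89): [(48.6546, 13.2726) (41.1764, 29.5661) (26.1615, 34.9563) (0, 22.4552) (0, 0) (45.7522, 0)]  |A|=1376.2997
9. ⊥bis P4·P8 via (19.435,21.06): [(48.6546, 13.2726) (41.1764, 29.5661) (30.233, 33.4946) (1.147, 0) (45.7522, 0)]  |A|=973.0802
10. ⊥bis P4·P9 via (37.275,12.935): [(37.6357, 30.8371) (30.233, 33.4946) (1.147, 0) (37.0144, 0)]  |A|=715.6484
11. canonical 4-gon: [(37.6357, 30.8371) (30.233, 33.4946) (1.147, 0) (37.0144, 0)]
12. shoelace: 715.6484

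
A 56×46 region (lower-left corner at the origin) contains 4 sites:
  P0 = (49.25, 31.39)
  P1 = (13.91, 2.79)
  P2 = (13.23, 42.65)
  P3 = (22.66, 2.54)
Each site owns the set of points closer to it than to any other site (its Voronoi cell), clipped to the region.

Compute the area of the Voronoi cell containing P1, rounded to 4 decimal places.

1. box [0,56]×[0,46]: [(0, 0) (56, 0) (56, 46) (0, 46)]
2. ⊥bis P1·P0 via (31.58,17.09): [(0, 0) (45.4106, 0) (8.1837, 46) (0, 46)]  |A|=1232.6688
3. ⊥bis P1·P2 via (13.57,22.72): [(0, 22.4885) (0, 0) (45.4106, 0) (26.8405, 22.9464)]  |A|=822.8065
4. ⊥bis P1·P3 via (18.285,2.665): [(18.8606, 22.8103) (0, 22.4885) (0, 0) (18.2089, 0)]  |A|=419.7474
5. canonical 4-gon: [(18.8606, 22.8103) (0, 22.4885) (0, 0) (18.2089, 0)]
6. shoelace: 419.7474

Area of P1's cell: 419.7474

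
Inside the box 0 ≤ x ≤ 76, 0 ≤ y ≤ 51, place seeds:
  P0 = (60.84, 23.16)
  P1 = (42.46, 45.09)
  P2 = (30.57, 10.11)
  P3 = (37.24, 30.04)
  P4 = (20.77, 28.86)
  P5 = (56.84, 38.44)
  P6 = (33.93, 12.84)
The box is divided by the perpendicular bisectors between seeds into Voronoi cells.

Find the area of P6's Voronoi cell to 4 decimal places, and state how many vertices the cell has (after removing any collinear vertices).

1. box [0,76]×[0,51]: [(0, 0) (76, 0) (76, 51) (0, 51)]
2. ⊥bis P6·P0 via (47.385,18): [(0, 0) (54.288, 0) (34.7295, 51) (0, 51)]  |A|=2269.946
3. ⊥bis P6·P1 via (38.195,28.965): [(0, 39.0674) (0, 0) (54.288, 0) (43.7426, 27.4977)]  |A|=1600.8531
4. ⊥bis P6·P2 via (32.25,11.475): [(12.5222, 35.7554) (41.5734, 0) (54.288, 0) (43.7426, 27.4977)]  |A|=613.0113
5. ⊥bis P6·P3 via (35.585,21.44): [(22.0347, 24.0476) (41.5734, 0) (54.288, 0) (46.9009, 19.2623)]  |A|=374.6933
6. ⊥bis P6·P4 via (27.35,20.85): [(29.4949, 22.612) (25.7205, 19.5114) (41.5734, 0) (54.288, 0) (46.9009, 19.2623)]  |A|=360.4183
7. ⊥bis P6·P5 via (45.385,25.64): [(29.4949, 22.612) (25.7205, 19.5114) (41.5734, 0) (54.288, 0) (46.9009, 19.2623)]  |A|=360.4183
8. canonical 5-gon: [(29.4949, 22.612) (25.7205, 19.5114) (41.5734, 0) (54.288, 0) (46.9009, 19.2623)]
9. shoelace: 360.4183

Area of P6's cell: 360.4183 (5 vertices)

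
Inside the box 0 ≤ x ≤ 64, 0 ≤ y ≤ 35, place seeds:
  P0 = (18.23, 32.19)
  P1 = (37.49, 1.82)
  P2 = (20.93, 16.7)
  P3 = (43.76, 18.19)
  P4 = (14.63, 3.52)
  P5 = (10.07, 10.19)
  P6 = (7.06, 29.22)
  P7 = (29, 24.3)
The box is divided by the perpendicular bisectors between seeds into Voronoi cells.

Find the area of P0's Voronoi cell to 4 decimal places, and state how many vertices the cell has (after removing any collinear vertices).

1. box [0,64]×[0,35]: [(0, 0) (64, 0) (64, 35) (0, 35)]
2. ⊥bis P0·P1 via (27.86,17.005): [(0, 0) (1.0458, 0) (56.2353, 35) (0, 35)]  |A|=1002.4188
3. ⊥bis P0·P2 via (19.58,24.445): [(0, 21.0321) (47.1768, 29.2553) (56.2353, 35) (0, 35)]  |A|=491.0084
4. ⊥bis P0·P3 via (30.995,25.19): [(0, 21.0321) (31.7497, 26.5663) (36.3746, 35) (0, 35)]  |A|=375.1254
5. ⊥bis P0·P4 via (16.43,17.855): [(0, 21.0321) (31.7497, 26.5663) (36.3746, 35) (0, 35)]  |A|=375.1254
6. ⊥bis P0·P5 via (14.15,21.19): [(0, 26.4384) (9.9159, 22.7605) (31.7497, 26.5663) (36.3746, 35) (0, 35)]  |A|=348.3215
7. ⊥bis P0·P6 via (12.645,30.705): [(14.5429, 23.567) (31.7497, 26.5663) (36.3746, 35) (11.503, 35)]  |A|=207.8014
8. ⊥bis P0·P7 via (23.615,28.245): [(14.5429, 23.567) (21.0143, 24.695) (28.5636, 35) (11.503, 35)]  |A|=126.6131
9. canonical 4-gon: [(14.5429, 23.567) (21.0143, 24.695) (28.5636, 35) (11.503, 35)]
10. shoelace: 126.6131

Area of P0's cell: 126.6131 (4 vertices)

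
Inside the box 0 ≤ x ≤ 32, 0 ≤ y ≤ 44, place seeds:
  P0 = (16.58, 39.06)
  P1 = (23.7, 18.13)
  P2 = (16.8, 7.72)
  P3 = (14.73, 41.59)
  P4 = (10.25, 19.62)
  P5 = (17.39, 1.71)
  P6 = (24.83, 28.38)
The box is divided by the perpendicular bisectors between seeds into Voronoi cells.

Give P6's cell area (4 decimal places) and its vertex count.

1. box [0,32]×[0,44]: [(0, 0) (32, 0) (32, 44) (0, 44)]
2. ⊥bis P6·P0 via (20.705,33.72): [(0, 17.726) (0, 0) (32, 0) (32, 42.4451)]  |A|=962.7366
3. ⊥bis P6·P1 via (24.265,23.255): [(9.2942, 24.9054) (32, 22.4023) (32, 42.4451)]  |A|=227.5444
4. ⊥bis P6·P2 via (20.815,18.05): [(9.2942, 24.9054) (32, 22.4023) (32, 42.4451)]  |A|=227.5444
5. ⊥bis P6·P3 via (19.78,34.985): [(9.2942, 24.9054) (32, 22.4023) (32, 42.4451)]  |A|=227.5444
6. ⊥bis P6·P4 via (17.54,24): [(14.5545, 28.9689) (17.5423, 23.9961) (32, 22.4023) (32, 42.4451)]  |A|=208.3945
7. ⊥bis P6·P5 via (21.11,15.045): [(14.5545, 28.9689) (17.5423, 23.9961) (32, 22.4023) (32, 42.4451)]  |A|=208.3945
8. canonical 4-gon: [(14.5545, 28.9689) (17.5423, 23.9961) (32, 22.4023) (32, 42.4451)]
9. shoelace: 208.3945

Area of P6's cell: 208.3945 (4 vertices)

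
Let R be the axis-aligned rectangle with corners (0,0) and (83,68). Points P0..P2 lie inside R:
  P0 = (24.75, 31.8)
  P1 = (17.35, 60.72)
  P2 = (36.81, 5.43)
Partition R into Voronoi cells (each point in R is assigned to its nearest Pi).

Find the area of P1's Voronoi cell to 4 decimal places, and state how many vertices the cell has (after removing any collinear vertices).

1. box [0,83]×[0,68]: [(0, 0) (83, 0) (83, 68) (0, 68)]
2. ⊥bis P1·P0 via (21.05,46.26): [(0, 40.8738) (83, 62.1117) (83, 68) (0, 68)]  |A|=1370.105
3. ⊥bis P1·P2 via (27.08,33.075): [(0, 40.8738) (83, 62.1117) (83, 68) (0, 68)]  |A|=1370.105
4. canonical 4-gon: [(0, 40.8738) (83, 62.1117) (83, 68) (0, 68)]
5. shoelace: 1370.105

Area of P1's cell: 1370.1050 (4 vertices)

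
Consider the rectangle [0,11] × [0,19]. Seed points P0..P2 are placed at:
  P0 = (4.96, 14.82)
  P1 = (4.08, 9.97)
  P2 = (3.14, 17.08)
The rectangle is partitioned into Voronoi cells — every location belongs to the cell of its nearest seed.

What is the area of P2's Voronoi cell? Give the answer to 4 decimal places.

Area of P2's cell: 24.6369

1. box [0,11]×[0,19]: [(0, 0) (11, 0) (11, 19) (0, 19)]
2. ⊥bis P2·P0 via (4.05,15.95): [(0, 12.6885) (7.8374, 19) (0, 19)]  |A|=24.7328
3. ⊥bis P2·P1 via (3.61,13.525): [(0, 13.0477) (0.5337, 13.1183) (7.8374, 19) (0, 19)]  |A|=24.6369
4. canonical 4-gon: [(0, 13.0477) (0.5337, 13.1183) (7.8374, 19) (0, 19)]
5. shoelace: 24.6369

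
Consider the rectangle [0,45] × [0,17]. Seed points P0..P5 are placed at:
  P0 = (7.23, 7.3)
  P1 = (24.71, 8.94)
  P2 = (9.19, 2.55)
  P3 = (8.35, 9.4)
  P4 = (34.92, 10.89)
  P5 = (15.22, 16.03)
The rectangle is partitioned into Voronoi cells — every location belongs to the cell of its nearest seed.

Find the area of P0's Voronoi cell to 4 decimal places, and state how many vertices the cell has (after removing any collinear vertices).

1. box [0,45]×[0,17]: [(0, 0) (45, 0) (45, 17) (0, 17)]
2. ⊥bis P0·P1 via (15.97,8.12): [(0, 0) (16.7318, 0) (15.1369, 17) (0, 17)]  |A|=270.8839
3. ⊥bis P0·P2 via (8.21,4.925): [(0, 1.5373) (15.9694, 8.1268) (15.1369, 17) (0, 17)]  |A|=190.6213
4. ⊥bis P0·P3 via (7.79,8.35): [(0, 12.5047) (0, 1.5373) (11.5938, 6.3213)]  |A|=63.577
5. ⊥bis P0·P4 via (21.075,9.095): [(0, 12.5047) (0, 1.5373) (11.5938, 6.3213)]  |A|=63.577
6. ⊥bis P0·P5 via (11.225,11.665): [(0, 12.5047) (0, 1.5373) (11.5938, 6.3213)]  |A|=63.577
7. canonical 3-gon: [(0, 12.5047) (0, 1.5373) (11.5938, 6.3213)]
8. shoelace: 63.577

Area of P0's cell: 63.5770 (3 vertices)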